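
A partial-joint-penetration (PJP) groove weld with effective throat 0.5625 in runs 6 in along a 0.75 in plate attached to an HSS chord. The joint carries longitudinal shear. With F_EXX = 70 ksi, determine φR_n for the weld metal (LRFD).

φR_n ≈ 106 kip

Effective throat (given) t_e = 0.5625 in.
A_we = 0.5625 × 6 = 3.375 in².
F_nw = 0.6 F_EXX = 42 ksi.
φR_n = 0.75 × 42 × 3.375 = 106.3 kip.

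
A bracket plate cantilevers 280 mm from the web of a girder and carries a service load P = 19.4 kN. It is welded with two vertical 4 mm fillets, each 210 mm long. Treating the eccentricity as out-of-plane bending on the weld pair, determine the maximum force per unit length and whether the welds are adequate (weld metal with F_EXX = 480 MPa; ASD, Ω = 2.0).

f_max ≈ 372 N/mm; adequate

L_w = 2 × 210 = 420 mm; section modulus (unit throat) S = 2 × L²/6 = 14700 mm².
Direct shear f_v = P/L_w = 19.4×10³/420 = 46.19 N/mm.
Moment M = P × e = 19.4×10³ × 280 = 5432000 N·mm; bending f_b = M/S = 369.5 N/mm.
f_max = √(f_v² + f_b²) = √(46.19² + 369.5²) = 372.4 N/mm.
r_n/Ω = (1/2.0) × 0.6 × 480 × (0.707 × 4) = 407.2 N/mm → adequate.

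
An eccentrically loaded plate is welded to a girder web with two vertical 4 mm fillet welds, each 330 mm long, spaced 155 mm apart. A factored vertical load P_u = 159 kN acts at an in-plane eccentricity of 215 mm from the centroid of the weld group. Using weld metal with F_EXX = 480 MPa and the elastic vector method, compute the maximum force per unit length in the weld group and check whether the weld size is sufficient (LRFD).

f_max ≈ 760 N/mm; NOT adequate

Total weld length L_w = 660 mm. Treat welds as unit-width lines.
Polar moment about centroid: J = 2[d³/12 + d(b/2)²] = 2[330³/12 + 330×77.5²] = 9954000 mm³.
Direct shear f_v = P/L_w = 159×10³ / 660 = 240.9 N/mm (vertical).
Torsion M = P·e = 159×10³ × 215 = 34185000 N·mm.
Critical point at (x, y) = (77.5, 165) from centroid. f_tx = M·y/J = 566.7 N/mm; f_ty = M·x/J = 266.2 N/mm.
Resultant f_max = √[f_tx² + (f_v + f_ty)²] = √[566.7² + (240.9 + 266.2)²] = 760.4 N/mm.
Capacity per unit length: φr_n = 0.75 × 0.6 × 480 × (0.707 × 4) = 610.8 N/mm.
760.4 > 610.8 → NOT adequate.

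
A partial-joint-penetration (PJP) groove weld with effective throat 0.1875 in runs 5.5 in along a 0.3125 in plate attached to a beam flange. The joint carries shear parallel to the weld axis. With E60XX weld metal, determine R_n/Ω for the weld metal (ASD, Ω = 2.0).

R_n/Ω ≈ 18.6 kips

E60XX → F_EXX = 60 ksi.
Effective throat (given) t_e = 0.1875 in.
A_we = 0.1875 × 5.5 = 1.031 in².
F_nw = 0.6 F_EXX = 36 ksi.
R_n/Ω = (36 × 1.031) / 2.0 = 18.56 kips.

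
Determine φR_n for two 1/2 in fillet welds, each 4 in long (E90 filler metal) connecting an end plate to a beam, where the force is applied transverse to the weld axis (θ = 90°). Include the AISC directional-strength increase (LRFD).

φR_n ≈ 172 kip

E90XX → F_EXX = 90 ksi.
t_e = 0.707 × 0.5 = 0.3535 in; A_we = 0.3535 × 8 = 2.828 in².
Directional factor: 1.0 + 0.5 sin^1.5(90°) = 1.5.
F_nw = 0.6 × 90 × 1.5 = 81 ksi.
φR_n = 0.75 × 81 × 2.828 = 171.8 kip.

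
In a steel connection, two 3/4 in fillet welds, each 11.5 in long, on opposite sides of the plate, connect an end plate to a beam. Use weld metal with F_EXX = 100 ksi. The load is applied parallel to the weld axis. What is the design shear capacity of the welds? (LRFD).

φR_n ≈ 549 kip

Effective throat t_e = 0.707 × 0.75 = 0.5302 in.
Total length L = 23 in; A_we = 0.5302 × 23 = 12.2 in².
F_nw = 0.6 F_EXX = 0.6 × 100 = 60 ksi.
φR_n = 0.75 × 60 × 12.2 = 548.8 kip.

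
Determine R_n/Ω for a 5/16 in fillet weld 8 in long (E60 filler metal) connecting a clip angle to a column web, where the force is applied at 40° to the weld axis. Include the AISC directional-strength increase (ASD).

R_n/Ω ≈ 40 kip

E60XX → F_EXX = 60 ksi.
t_e = 0.707 × 0.3125 = 0.2209 in; A_we = 0.2209 × 8 = 1.767 in².
Directional factor: 1.0 + 0.5 sin^1.5(40°) = 1.258.
F_nw = 0.6 × 60 × 1.258 = 45.28 ksi.
R_n/Ω = (45.28 × 1.767) / 2.0 = 40.01 kip.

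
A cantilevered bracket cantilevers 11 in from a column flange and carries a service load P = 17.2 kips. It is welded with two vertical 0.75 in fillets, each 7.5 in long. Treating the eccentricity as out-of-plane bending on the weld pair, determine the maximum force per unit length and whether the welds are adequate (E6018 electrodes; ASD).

f_max ≈ 10.2 kip/in; NOT adequate

E60XX → F_EXX = 60 ksi.
L_w = 2 × 7.5 = 15 in; section modulus (unit throat) S = 2 × L²/6 = 18.75 in².
Direct shear f_v = P/L_w = 17.2/15 = 1.147 kip/in.
Moment M = P × e = 17.2 × 11 = 189.2 kip·in; bending f_b = M/S = 10.09 kip/in.
f_max = √(f_v² + f_b²) = √(1.147² + 10.09²) = 10.16 kip/in.
r_n/Ω = (1/2.0) × 0.6 × 60 × (0.707 × 0.75) = 9.544 kip/in → NOT adequate.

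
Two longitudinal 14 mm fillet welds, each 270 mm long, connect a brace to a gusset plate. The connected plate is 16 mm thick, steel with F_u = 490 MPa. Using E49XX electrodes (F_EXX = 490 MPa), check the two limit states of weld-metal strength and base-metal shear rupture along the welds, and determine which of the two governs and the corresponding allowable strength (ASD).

R_n/Ω ≈ 786 kN (weld metal governs)

t_e = 0.707 × 14 = 9.898 mm; L = 540 mm.
Weld metal: R_n/Ω = (1/2.0) × 0.6 × 490 × 9.898 × 540 × 10⁻³ = 785.7 kN.
Base metal (shear rupture): R_n/Ω = (1/2.0) × 0.6 × 490 × 16 × 540 × 10⁻³ = 1270 kN.
Governing: weld metal.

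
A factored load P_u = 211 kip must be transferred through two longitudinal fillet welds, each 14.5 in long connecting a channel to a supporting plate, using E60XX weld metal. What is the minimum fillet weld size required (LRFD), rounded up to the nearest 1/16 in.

E60XX → F_EXX = 60 ksi.
Total weld length L = 29 in.
Required throat t_e = P_u / (φ × 0.6 F_EXX × L) = 211 / (0.75 × 0.6 × 60 × 29) = 0.2695 in.
Required leg w = t_e / 0.707 = 0.3812 in → use 7/16 in.

w = 7/16 in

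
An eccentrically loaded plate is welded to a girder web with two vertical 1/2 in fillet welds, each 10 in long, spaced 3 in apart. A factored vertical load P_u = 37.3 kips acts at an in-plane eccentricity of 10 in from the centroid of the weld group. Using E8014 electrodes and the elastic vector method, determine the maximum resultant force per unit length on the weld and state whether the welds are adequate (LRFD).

f_max ≈ 9.9 kip/in; adequate

E80XX → F_EXX = 80 ksi.
Total weld length L_w = 20 in. Treat welds as unit-width lines.
Polar moment about centroid: J = 2[d³/12 + d(b/2)²] = 2[10³/12 + 10×1.5²] = 211.7 in³.
Direct shear f_v = P/L_w = 37.3 / 20 = 1.865 kip/in (vertical).
Torsion M = P·e = 37.3 × 10 = 373 kip·in.
Critical point at (x, y) = (1.5, 5) from centroid. f_tx = M·y/J = 8.811 kip/in; f_ty = M·x/J = 2.643 kip/in.
Resultant f_max = √[f_tx² + (f_v + f_ty)²] = √[8.811² + (1.865 + 2.643)²] = 9.897 kip/in.
Capacity per unit length: φr_n = 0.75 × 0.6 × 80 × (0.707 × 0.5) = 12.73 kip/in.
9.897 ≤ 12.73 → adequate.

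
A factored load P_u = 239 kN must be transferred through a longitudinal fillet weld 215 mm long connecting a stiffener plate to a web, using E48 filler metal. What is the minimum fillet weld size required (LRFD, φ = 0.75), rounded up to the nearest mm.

E48XX → F_EXX = 480 MPa.
Total weld length L = 215 mm.
Required throat t_e = P_u / (φ × 0.6 F_EXX × L) = 239 / (0.75 × 0.6 × 480 × 215 × 10⁻³) = 5.146 mm.
Required leg w = t_e / 0.707 = 7.279 mm → use 8 mm.

w = 8 mm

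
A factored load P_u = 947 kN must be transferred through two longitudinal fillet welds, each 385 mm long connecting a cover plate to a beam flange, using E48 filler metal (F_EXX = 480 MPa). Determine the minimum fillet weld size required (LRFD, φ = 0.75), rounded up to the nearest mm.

Total weld length L = 770 mm.
Required throat t_e = P_u / (φ × 0.6 F_EXX × L) = 947 / (0.75 × 0.6 × 480 × 770 × 10⁻³) = 5.694 mm.
Required leg w = t_e / 0.707 = 8.054 mm → use 9 mm.

w = 9 mm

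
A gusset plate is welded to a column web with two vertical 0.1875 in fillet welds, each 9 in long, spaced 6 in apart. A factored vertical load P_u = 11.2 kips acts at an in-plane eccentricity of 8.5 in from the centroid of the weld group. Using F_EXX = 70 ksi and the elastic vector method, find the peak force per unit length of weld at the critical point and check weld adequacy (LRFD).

Total weld length L_w = 18 in. Treat welds as unit-width lines.
Polar moment about centroid: J = 2[d³/12 + d(b/2)²] = 2[9³/12 + 9×3²] = 283.5 in³.
Direct shear f_v = P/L_w = 11.2 / 18 = 0.6222 kip/in (vertical).
Torsion M = P·e = 11.2 × 8.5 = 95.2 kip·in.
Critical point at (x, y) = (3, 4.5) from centroid. f_tx = M·y/J = 1.511 kip/in; f_ty = M·x/J = 1.007 kip/in.
Resultant f_max = √[f_tx² + (f_v + f_ty)²] = √[1.511² + (0.6222 + 1.007)²] = 2.222 kip/in.
Capacity per unit length: φr_n = 0.75 × 0.6 × 70 × (0.707 × 0.1875) = 4.176 kip/in.
2.222 ≤ 4.176 → adequate.

f_max ≈ 2.22 kip/in; adequate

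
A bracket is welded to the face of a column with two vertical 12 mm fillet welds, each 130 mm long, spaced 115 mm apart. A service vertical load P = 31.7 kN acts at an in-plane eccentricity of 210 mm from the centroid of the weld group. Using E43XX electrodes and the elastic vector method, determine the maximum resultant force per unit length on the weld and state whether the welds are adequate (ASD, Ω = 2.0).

f_max ≈ 560 N/mm; adequate

E43XX → F_EXX = 430 MPa.
Total weld length L_w = 260 mm. Treat welds as unit-width lines.
Polar moment about centroid: J = 2[d³/12 + d(b/2)²] = 2[130³/12 + 130×57.5²] = 1226000 mm³.
Direct shear f_v = P/L_w = 31.7×10³ / 260 = 121.9 N/mm (vertical).
Torsion M = P·e = 31.7×10³ × 210 = 6657000 N·mm.
Critical point at (x, y) = (57.5, 65) from centroid. f_tx = M·y/J = 353 N/mm; f_ty = M·x/J = 312.3 N/mm.
Resultant f_max = √[f_tx² + (f_v + f_ty)²] = √[353² + (121.9 + 312.3)²] = 559.6 N/mm.
Capacity per unit length: r_n/Ω = (1/2.0) × 0.6 × 430 × (0.707 × 12) = 1094 N/mm.
559.6 ≤ 1094 → adequate.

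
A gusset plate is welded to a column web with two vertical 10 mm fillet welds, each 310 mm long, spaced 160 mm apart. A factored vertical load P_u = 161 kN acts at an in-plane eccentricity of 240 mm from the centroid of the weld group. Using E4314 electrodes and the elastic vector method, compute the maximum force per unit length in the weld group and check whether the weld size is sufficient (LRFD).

E43XX → F_EXX = 430 MPa.
Total weld length L_w = 620 mm. Treat welds as unit-width lines.
Polar moment about centroid: J = 2[d³/12 + d(b/2)²] = 2[310³/12 + 310×80²] = 8933000 mm³.
Direct shear f_v = P/L_w = 161×10³ / 620 = 259.7 N/mm (vertical).
Torsion M = P·e = 161×10³ × 240 = 38640000 N·mm.
Critical point at (x, y) = (80, 155) from centroid. f_tx = M·y/J = 670.4 N/mm; f_ty = M·x/J = 346 N/mm.
Resultant f_max = √[f_tx² + (f_v + f_ty)²] = √[670.4² + (259.7 + 346)²] = 903.5 N/mm.
Capacity per unit length: φr_n = 0.75 × 0.6 × 430 × (0.707 × 10) = 1368 N/mm.
903.5 ≤ 1368 → adequate.

f_max ≈ 904 N/mm; adequate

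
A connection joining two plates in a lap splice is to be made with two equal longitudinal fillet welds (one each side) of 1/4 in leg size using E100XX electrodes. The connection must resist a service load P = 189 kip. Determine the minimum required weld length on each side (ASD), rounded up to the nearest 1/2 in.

L = 18 in on each side

E100XX → F_EXX = 100 ksi.
Throat t_e = 0.707 × 0.25 = 0.1767 in.
r_n/Ω = (0.6 × 100 × 0.1767) / 2.0 = 5.302 kip/in.
L_req = P / (r_n/Ω) = 189 / 5.302 = 35.64 in total.
Per side: 35.64 / 2 = 17.82 in.
Round up → use L = 18 in on each side.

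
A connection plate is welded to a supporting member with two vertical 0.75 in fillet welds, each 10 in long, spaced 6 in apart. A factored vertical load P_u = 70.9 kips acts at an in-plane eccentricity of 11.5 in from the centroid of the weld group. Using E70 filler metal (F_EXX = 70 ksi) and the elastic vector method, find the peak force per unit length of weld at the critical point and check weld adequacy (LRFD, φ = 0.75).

Total weld length L_w = 20 in. Treat welds as unit-width lines.
Polar moment about centroid: J = 2[d³/12 + d(b/2)²] = 2[10³/12 + 10×3²] = 346.7 in³.
Direct shear f_v = P/L_w = 70.9 / 20 = 3.545 kip/in (vertical).
Torsion M = P·e = 70.9 × 11.5 = 815.35 kip·in.
Critical point at (x, y) = (3, 5) from centroid. f_tx = M·y/J = 11.76 kip/in; f_ty = M·x/J = 7.056 kip/in.
Resultant f_max = √[f_tx² + (f_v + f_ty)²] = √[11.76² + (3.545 + 7.056)²] = 15.83 kip/in.
Capacity per unit length: φr_n = 0.75 × 0.6 × 70 × (0.707 × 0.75) = 16.7 kip/in.
15.83 ≤ 16.7 → adequate.

f_max ≈ 15.8 kip/in; adequate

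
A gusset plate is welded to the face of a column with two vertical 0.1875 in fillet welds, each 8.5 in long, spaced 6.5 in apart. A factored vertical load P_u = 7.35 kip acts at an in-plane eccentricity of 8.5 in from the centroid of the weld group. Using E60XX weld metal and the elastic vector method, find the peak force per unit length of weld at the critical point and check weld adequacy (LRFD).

f_max ≈ 1.49 kip/in; adequate

E60XX → F_EXX = 60 ksi.
Total weld length L_w = 17 in. Treat welds as unit-width lines.
Polar moment about centroid: J = 2[d³/12 + d(b/2)²] = 2[8.5³/12 + 8.5×3.25²] = 281.9 in³.
Direct shear f_v = P/L_w = 7.35 / 17 = 0.4324 kip/in (vertical).
Torsion M = P·e = 7.35 × 8.5 = 62.475 kip·in.
Critical point at (x, y) = (3.25, 4.25) from centroid. f_tx = M·y/J = 0.9418 kip/in; f_ty = M·x/J = 0.7202 kip/in.
Resultant f_max = √[f_tx² + (f_v + f_ty)²] = √[0.9418² + (0.4324 + 0.7202)²] = 1.488 kip/in.
Capacity per unit length: φr_n = 0.75 × 0.6 × 60 × (0.707 × 0.1875) = 3.579 kip/in.
1.488 ≤ 3.579 → adequate.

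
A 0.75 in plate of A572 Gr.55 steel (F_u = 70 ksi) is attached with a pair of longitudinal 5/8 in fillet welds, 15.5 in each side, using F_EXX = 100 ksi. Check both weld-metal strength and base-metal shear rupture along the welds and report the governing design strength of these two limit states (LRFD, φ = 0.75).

φR_n ≈ 616 kip (weld metal governs)

t_e = 0.707 × 0.625 = 0.4419 in; L = 31 in.
Weld metal: φR_n = 0.75 × 0.6 × 100 × 0.4419 × 31 = 616.4 kip.
Base metal (shear rupture): φR_n = 0.75 × 0.6 × 70 × 0.75 × 31 = 732.4 kip.
Governing: weld metal.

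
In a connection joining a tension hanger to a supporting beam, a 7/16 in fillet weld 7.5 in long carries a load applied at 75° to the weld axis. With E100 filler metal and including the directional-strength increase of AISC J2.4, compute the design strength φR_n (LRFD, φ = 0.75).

φR_n ≈ 154 kip

E100XX → F_EXX = 100 ksi.
t_e = 0.707 × 0.4375 = 0.3093 in; A_we = 0.3093 × 7.5 = 2.32 in².
Directional factor: 1.0 + 0.5 sin^1.5(75°) = 1.475.
F_nw = 0.6 × 100 × 1.475 = 88.48 ksi.
φR_n = 0.75 × 88.48 × 2.32 = 153.9 kip.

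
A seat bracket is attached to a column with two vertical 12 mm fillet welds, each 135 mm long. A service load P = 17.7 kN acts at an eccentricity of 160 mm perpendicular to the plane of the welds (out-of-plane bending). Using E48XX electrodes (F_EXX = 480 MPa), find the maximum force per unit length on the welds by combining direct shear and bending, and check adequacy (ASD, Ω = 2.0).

f_max ≈ 471 N/mm; adequate

L_w = 2 × 135 = 270 mm; section modulus (unit throat) S = 2 × L²/6 = 6075 mm².
Direct shear f_v = P/L_w = 17.7×10³/270 = 65.56 N/mm.
Moment M = P × e = 17.7×10³ × 160 = 2832000 N·mm; bending f_b = M/S = 466.2 N/mm.
f_max = √(f_v² + f_b²) = √(65.56² + 466.2²) = 470.8 N/mm.
r_n/Ω = (1/2.0) × 0.6 × 480 × (0.707 × 12) = 1222 N/mm → adequate.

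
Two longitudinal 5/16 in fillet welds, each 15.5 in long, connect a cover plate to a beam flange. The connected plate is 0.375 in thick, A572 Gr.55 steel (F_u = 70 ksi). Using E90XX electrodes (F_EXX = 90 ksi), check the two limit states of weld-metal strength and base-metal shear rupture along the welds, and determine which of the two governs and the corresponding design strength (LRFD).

φR_n ≈ 277 kip (weld metal governs)

t_e = 0.707 × 0.3125 = 0.2209 in; L = 31 in.
Weld metal: φR_n = 0.75 × 0.6 × 90 × 0.2209 × 31 = 277.4 kip.
Base metal (shear rupture): φR_n = 0.75 × 0.6 × 70 × 0.375 × 31 = 366.2 kip.
Governing: weld metal.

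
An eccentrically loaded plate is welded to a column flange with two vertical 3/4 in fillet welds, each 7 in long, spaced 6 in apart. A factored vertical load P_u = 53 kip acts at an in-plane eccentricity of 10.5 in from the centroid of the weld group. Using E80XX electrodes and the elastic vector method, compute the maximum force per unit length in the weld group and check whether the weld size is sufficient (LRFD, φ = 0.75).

E80XX → F_EXX = 80 ksi.
Total weld length L_w = 14 in. Treat welds as unit-width lines.
Polar moment about centroid: J = 2[d³/12 + d(b/2)²] = 2[7³/12 + 7×3²] = 183.2 in³.
Direct shear f_v = P/L_w = 53 / 14 = 3.786 kip/in (vertical).
Torsion M = P·e = 53 × 10.5 = 556.5 kip·in.
Critical point at (x, y) = (3, 3.5) from centroid. f_tx = M·y/J = 10.63 kip/in; f_ty = M·x/J = 9.115 kip/in.
Resultant f_max = √[f_tx² + (f_v + f_ty)²] = √[10.63² + (3.786 + 9.115)²] = 16.72 kip/in.
Capacity per unit length: φr_n = 0.75 × 0.6 × 80 × (0.707 × 0.75) = 19.09 kip/in.
16.72 ≤ 19.09 → adequate.

f_max ≈ 16.7 kip/in; adequate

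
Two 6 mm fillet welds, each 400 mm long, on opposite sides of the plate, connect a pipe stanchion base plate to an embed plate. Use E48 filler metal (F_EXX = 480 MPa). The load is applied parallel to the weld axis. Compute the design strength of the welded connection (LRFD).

Effective throat t_e = 0.707 × 6 = 4.242 mm.
Total length L = 800 mm; A_we = 4.242 × 800 = 3394 mm².
F_nw = 0.6 F_EXX = 0.6 × 480 = 288 MPa.
φR_n = 0.75 × 288 × 3394 × 10⁻³ = 733 kN.

φR_n ≈ 733 kN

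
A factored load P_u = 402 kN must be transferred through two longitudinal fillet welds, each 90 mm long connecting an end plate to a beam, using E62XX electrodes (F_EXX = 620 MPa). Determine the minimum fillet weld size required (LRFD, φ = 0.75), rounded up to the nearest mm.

Total weld length L = 180 mm.
Required throat t_e = P_u / (φ × 0.6 F_EXX × L) = 402 / (0.75 × 0.6 × 620 × 180 × 10⁻³) = 8.005 mm.
Required leg w = t_e / 0.707 = 11.32 mm → use 12 mm.

w = 12 mm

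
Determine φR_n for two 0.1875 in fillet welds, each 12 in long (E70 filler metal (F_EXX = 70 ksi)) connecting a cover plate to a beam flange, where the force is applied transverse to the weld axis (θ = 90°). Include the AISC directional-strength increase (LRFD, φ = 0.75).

t_e = 0.707 × 0.1875 = 0.1326 in; A_we = 0.1326 × 24 = 3.181 in².
Directional factor: 1.0 + 0.5 sin^1.5(90°) = 1.5.
F_nw = 0.6 × 70 × 1.5 = 63 ksi.
φR_n = 0.75 × 63 × 3.181 = 150.3 kip.

φR_n ≈ 150 kip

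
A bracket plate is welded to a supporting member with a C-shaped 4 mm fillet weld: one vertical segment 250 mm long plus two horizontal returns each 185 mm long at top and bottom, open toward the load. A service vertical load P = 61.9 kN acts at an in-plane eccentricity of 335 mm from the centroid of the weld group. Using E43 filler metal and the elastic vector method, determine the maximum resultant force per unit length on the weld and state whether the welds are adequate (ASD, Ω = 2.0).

f_max ≈ 474 N/mm; NOT adequate

E43XX → F_EXX = 430 MPa.
Total weld length L_w = 620 mm. Treat welds as unit-width lines.
Centroid: x̄ = 2×185×92.5 / 620 = 55.2 mm from the vertical weld.
Polar moment about centroid: J = I_x + I_y = [250³/12 + 2×185×125²] + [250×55.2² + 2(185³/12 + 185×37.3²)] = 9415000 mm³.
Direct shear f_v = P/L_w = 61.9×10³ / 620 = 99.84 N/mm (vertical).
Torsion M = P·e = 61.9×10³ × 335 = 20736000 N·mm.
Critical point at (x, y) = (129.8, 125) from centroid. f_tx = M·y/J = 275.3 N/mm; f_ty = M·x/J = 285.9 N/mm.
Resultant f_max = √[f_tx² + (f_v + f_ty)²] = √[275.3² + (99.84 + 285.9)²] = 473.9 N/mm.
Capacity per unit length: r_n/Ω = (1/2.0) × 0.6 × 430 × (0.707 × 4) = 364.8 N/mm.
473.9 > 364.8 → NOT adequate.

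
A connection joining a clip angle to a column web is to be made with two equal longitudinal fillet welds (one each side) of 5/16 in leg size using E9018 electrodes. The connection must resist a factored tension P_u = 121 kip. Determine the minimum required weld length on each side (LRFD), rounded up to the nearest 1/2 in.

E90XX → F_EXX = 90 ksi.
Throat t_e = 0.707 × 0.3125 = 0.2209 in.
φr_n = 0.75 × 0.6 × 90 × 0.2209 = 8.948 kip/in.
L_req = P_u / φr_n = 121 / 8.948 = 13.52 in total.
Per side: 13.52 / 2 = 6.761 in.
Round up → use L = 7 in on each side.

L = 7 in on each side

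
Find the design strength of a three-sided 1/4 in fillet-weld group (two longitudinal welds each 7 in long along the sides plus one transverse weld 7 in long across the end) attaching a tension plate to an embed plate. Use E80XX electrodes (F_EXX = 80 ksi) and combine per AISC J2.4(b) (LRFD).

t_e = 0.707 × 0.25 = 0.1767 in.
R_nwl = 0.6 × 80 × 0.1767 × 14 = 118.8 kips (longitudinal, 2 welds).
R_nwt = 0.6 × 80 × 0.1767 × 7 = 59.39 kips (transverse, base value).
(i) R_nwl + R_nwt = 178.2 kips; (ii) 0.85 R_nwl + 1.5 R_nwt = 190 kips.
R_n = max = 190 kips [governs: (ii)]; φR_n = 142.5 kips.

φR_n ≈ 143 kips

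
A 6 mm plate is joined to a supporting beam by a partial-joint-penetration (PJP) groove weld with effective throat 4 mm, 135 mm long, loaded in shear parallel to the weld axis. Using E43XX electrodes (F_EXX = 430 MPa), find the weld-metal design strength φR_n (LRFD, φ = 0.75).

φR_n ≈ 104 kN

Effective throat (given) t_e = 4 mm.
A_we = 4 × 135 = 540 mm².
F_nw = 0.6 F_EXX = 258 MPa.
φR_n = 0.75 × 258 × 540 × 10⁻³ = 104.5 kN.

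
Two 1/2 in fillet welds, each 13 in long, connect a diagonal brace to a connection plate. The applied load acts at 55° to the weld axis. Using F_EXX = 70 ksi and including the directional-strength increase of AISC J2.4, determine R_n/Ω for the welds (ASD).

t_e = 0.707 × 0.5 = 0.3535 in; A_we = 0.3535 × 26 = 9.191 in².
Directional factor: 1.0 + 0.5 sin^1.5(55°) = 1.371.
F_nw = 0.6 × 70 × 1.371 = 57.57 ksi.
R_n/Ω = (57.57 × 9.191) / 2.0 = 264.6 kip.

R_n/Ω ≈ 265 kip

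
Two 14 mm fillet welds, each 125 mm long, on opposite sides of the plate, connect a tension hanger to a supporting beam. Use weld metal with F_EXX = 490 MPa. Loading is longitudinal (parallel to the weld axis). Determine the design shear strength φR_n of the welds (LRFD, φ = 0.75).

φR_n ≈ 546 kN

Effective throat t_e = 0.707 × 14 = 9.898 mm.
Total length L = 250 mm; A_we = 9.898 × 250 = 2474 mm².
F_nw = 0.6 F_EXX = 0.6 × 490 = 294 MPa.
φR_n = 0.75 × 294 × 2474 × 10⁻³ = 545.6 kN.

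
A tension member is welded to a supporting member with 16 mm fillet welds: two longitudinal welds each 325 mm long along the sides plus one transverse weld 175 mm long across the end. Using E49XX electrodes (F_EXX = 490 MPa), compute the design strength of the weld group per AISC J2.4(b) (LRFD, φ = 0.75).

t_e = 0.707 × 16 = 11.31 mm.
R_nwl = 0.6 × 490 × 11.31 × 650 × 10⁻³ = 2162 kN (longitudinal, 2 welds).
R_nwt = 0.6 × 490 × 11.31 × 175 × 10⁻³ = 582 kN (transverse, base value).
(i) R_nwl + R_nwt = 2744 kN; (ii) 0.85 R_nwl + 1.5 R_nwt = 2710 kN.
R_n = max = 2744 kN [governs: (i)]; φR_n = 2058 kN.

φR_n ≈ 2060 kN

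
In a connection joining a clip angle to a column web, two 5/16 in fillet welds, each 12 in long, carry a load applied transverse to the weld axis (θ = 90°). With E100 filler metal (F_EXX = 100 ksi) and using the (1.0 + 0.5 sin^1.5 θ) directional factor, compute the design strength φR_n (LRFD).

t_e = 0.707 × 0.3125 = 0.2209 in; A_we = 0.2209 × 24 = 5.302 in².
Directional factor: 1.0 + 0.5 sin^1.5(90°) = 1.5.
F_nw = 0.6 × 100 × 1.5 = 90 ksi.
φR_n = 0.75 × 90 × 5.302 = 357.9 kip.

φR_n ≈ 358 kip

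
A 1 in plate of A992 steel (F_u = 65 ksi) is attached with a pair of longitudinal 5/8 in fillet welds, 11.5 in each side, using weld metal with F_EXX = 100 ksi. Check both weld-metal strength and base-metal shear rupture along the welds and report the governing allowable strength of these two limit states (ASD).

t_e = 0.707 × 0.625 = 0.4419 in; L = 23 in.
Weld metal: R_n/Ω = (1/2.0) × 0.6 × 100 × 0.4419 × 23 = 304.9 kips.
Base metal (shear rupture): R_n/Ω = (1/2.0) × 0.6 × 65 × 1 × 23 = 448.5 kips.
Governing: weld metal.

R_n/Ω ≈ 305 kips (weld metal governs)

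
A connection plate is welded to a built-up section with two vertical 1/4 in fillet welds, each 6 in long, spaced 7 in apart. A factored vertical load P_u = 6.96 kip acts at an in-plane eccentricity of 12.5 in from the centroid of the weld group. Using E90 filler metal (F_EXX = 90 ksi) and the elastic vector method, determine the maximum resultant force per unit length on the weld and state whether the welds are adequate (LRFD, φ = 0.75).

Total weld length L_w = 12 in. Treat welds as unit-width lines.
Polar moment about centroid: J = 2[d³/12 + d(b/2)²] = 2[6³/12 + 6×3.5²] = 183 in³.
Direct shear f_v = P/L_w = 6.96 / 12 = 0.58 kip/in (vertical).
Torsion M = P·e = 6.96 × 12.5 = 87 kip·in.
Critical point at (x, y) = (3.5, 3) from centroid. f_tx = M·y/J = 1.426 kip/in; f_ty = M·x/J = 1.664 kip/in.
Resultant f_max = √[f_tx² + (f_v + f_ty)²] = √[1.426² + (0.58 + 1.664)²] = 2.659 kip/in.
Capacity per unit length: φr_n = 0.75 × 0.6 × 90 × (0.707 × 0.25) = 7.158 kip/in.
2.659 ≤ 7.158 → adequate.

f_max ≈ 2.66 kip/in; adequate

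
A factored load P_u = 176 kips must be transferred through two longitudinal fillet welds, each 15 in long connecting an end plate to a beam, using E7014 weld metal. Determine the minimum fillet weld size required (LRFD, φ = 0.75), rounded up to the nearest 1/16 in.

w = 5/16 in

E70XX → F_EXX = 70 ksi.
Total weld length L = 30 in.
Required throat t_e = P_u / (φ × 0.6 F_EXX × L) = 176 / (0.75 × 0.6 × 70 × 30) = 0.1862 in.
Required leg w = t_e / 0.707 = 0.2634 in → use 5/16 in.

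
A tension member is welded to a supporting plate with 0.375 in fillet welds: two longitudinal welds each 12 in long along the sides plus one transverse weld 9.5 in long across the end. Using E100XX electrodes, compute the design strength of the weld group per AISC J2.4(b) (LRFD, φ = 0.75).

φR_n ≈ 413 kip

E100XX → F_EXX = 100 ksi.
t_e = 0.707 × 0.375 = 0.2651 in.
R_nwl = 0.6 × 100 × 0.2651 × 24 = 381.8 kip (longitudinal, 2 welds).
R_nwt = 0.6 × 100 × 0.2651 × 9.5 = 151.1 kip (transverse, base value).
(i) R_nwl + R_nwt = 532.9 kip; (ii) 0.85 R_nwl + 1.5 R_nwt = 551.2 kip.
R_n = max = 551.2 kip [governs: (ii)]; φR_n = 413.4 kip.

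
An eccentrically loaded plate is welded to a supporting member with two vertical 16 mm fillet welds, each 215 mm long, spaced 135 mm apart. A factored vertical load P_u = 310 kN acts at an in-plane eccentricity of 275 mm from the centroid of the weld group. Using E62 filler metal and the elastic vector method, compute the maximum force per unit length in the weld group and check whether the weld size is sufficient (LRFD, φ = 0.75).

f_max ≈ 3430 N/mm; NOT adequate

E62XX → F_EXX = 620 MPa.
Total weld length L_w = 430 mm. Treat welds as unit-width lines.
Polar moment about centroid: J = 2[d³/12 + d(b/2)²] = 2[215³/12 + 215×67.5²] = 3616000 mm³.
Direct shear f_v = P/L_w = 310×10³ / 430 = 720.9 N/mm (vertical).
Torsion M = P·e = 310×10³ × 275 = 85250000 N·mm.
Critical point at (x, y) = (67.5, 107.5) from centroid. f_tx = M·y/J = 2535 N/mm; f_ty = M·x/J = 1592 N/mm.
Resultant f_max = √[f_tx² + (f_v + f_ty)²] = √[2535² + (720.9 + 1592)²] = 3431 N/mm.
Capacity per unit length: φr_n = 0.75 × 0.6 × 620 × (0.707 × 16) = 3156 N/mm.
3431 > 3156 → NOT adequate.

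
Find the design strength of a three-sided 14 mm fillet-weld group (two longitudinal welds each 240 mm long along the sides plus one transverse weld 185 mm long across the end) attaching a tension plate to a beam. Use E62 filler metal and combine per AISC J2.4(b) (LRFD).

φR_n ≈ 1890 kN

E62XX → F_EXX = 620 MPa.
t_e = 0.707 × 14 = 9.898 mm.
R_nwl = 0.6 × 620 × 9.898 × 480 × 10⁻³ = 1767 kN (longitudinal, 2 welds).
R_nwt = 0.6 × 620 × 9.898 × 185 × 10⁻³ = 681.2 kN (transverse, base value).
(i) R_nwl + R_nwt = 2449 kN; (ii) 0.85 R_nwl + 1.5 R_nwt = 2524 kN.
R_n = max = 2524 kN [governs: (ii)]; φR_n = 1893 kN.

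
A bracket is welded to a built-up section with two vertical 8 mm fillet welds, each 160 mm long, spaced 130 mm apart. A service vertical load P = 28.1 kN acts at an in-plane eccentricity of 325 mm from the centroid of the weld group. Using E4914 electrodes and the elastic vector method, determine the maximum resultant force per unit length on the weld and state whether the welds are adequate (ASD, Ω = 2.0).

E49XX → F_EXX = 490 MPa.
Total weld length L_w = 320 mm. Treat welds as unit-width lines.
Polar moment about centroid: J = 2[d³/12 + d(b/2)²] = 2[160³/12 + 160×65²] = 2035000 mm³.
Direct shear f_v = P/L_w = 28.1×10³ / 320 = 87.81 N/mm (vertical).
Torsion M = P·e = 28.1×10³ × 325 = 9132500 N·mm.
Critical point at (x, y) = (65, 80) from centroid. f_tx = M·y/J = 359.1 N/mm; f_ty = M·x/J = 291.7 N/mm.
Resultant f_max = √[f_tx² + (f_v + f_ty)²] = √[359.1² + (87.81 + 291.7)²] = 522.5 N/mm.
Capacity per unit length: r_n/Ω = (1/2.0) × 0.6 × 490 × (0.707 × 8) = 831.4 N/mm.
522.5 ≤ 831.4 → adequate.

f_max ≈ 522 N/mm; adequate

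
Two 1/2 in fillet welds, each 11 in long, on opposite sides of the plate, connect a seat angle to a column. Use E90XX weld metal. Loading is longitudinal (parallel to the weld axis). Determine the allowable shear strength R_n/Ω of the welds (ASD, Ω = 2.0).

E90XX → F_EXX = 90 ksi.
Effective throat t_e = 0.707 × 0.5 = 0.3535 in.
Total length L = 22 in; A_we = 0.3535 × 22 = 7.777 in².
F_nw = 0.6 F_EXX = 0.6 × 90 = 54 ksi.
R_n = 54 × 7.777 = 420 kips; R_n/Ω = 420/2.0 = 210 kips.

R_n/Ω ≈ 210 kips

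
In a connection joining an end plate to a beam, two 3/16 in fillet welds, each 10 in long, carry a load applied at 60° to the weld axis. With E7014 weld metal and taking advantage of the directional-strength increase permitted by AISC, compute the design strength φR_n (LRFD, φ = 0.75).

E70XX → F_EXX = 70 ksi.
t_e = 0.707 × 0.1875 = 0.1326 in; A_we = 0.1326 × 20 = 2.651 in².
Directional factor: 1.0 + 0.5 sin^1.5(60°) = 1.403.
F_nw = 0.6 × 70 × 1.403 = 58.92 ksi.
φR_n = 0.75 × 58.92 × 2.651 = 117.2 kip.

φR_n ≈ 117 kip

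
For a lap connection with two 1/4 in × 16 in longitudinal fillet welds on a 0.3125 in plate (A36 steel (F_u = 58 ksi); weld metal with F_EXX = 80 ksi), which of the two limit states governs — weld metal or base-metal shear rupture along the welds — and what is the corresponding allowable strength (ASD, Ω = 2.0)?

R_n/Ω ≈ 136 kips (weld metal governs)

t_e = 0.707 × 0.25 = 0.1767 in; L = 32 in.
Weld metal: R_n/Ω = (1/2.0) × 0.6 × 80 × 0.1767 × 32 = 135.7 kips.
Base metal (shear rupture): R_n/Ω = (1/2.0) × 0.6 × 58 × 0.3125 × 32 = 174 kips.
Governing: weld metal.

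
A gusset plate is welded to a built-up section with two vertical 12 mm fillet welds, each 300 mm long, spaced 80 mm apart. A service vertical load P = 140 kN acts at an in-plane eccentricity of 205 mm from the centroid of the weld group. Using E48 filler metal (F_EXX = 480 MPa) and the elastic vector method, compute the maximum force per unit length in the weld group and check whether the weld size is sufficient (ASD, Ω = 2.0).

Total weld length L_w = 600 mm. Treat welds as unit-width lines.
Polar moment about centroid: J = 2[d³/12 + d(b/2)²] = 2[300³/12 + 300×40²] = 5460000 mm³.
Direct shear f_v = P/L_w = 140×10³ / 600 = 233.3 N/mm (vertical).
Torsion M = P·e = 140×10³ × 205 = 28700000 N·mm.
Critical point at (x, y) = (40, 150) from centroid. f_tx = M·y/J = 788.5 N/mm; f_ty = M·x/J = 210.3 N/mm.
Resultant f_max = √[f_tx² + (f_v + f_ty)²] = √[788.5² + (233.3 + 210.3)²] = 904.7 N/mm.
Capacity per unit length: r_n/Ω = (1/2.0) × 0.6 × 480 × (0.707 × 12) = 1222 N/mm.
904.7 ≤ 1222 → adequate.

f_max ≈ 905 N/mm; adequate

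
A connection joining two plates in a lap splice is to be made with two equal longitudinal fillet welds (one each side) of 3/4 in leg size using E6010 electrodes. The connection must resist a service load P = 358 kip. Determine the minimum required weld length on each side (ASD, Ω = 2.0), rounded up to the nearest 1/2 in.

L = 19 in on each side

E60XX → F_EXX = 60 ksi.
Throat t_e = 0.707 × 0.75 = 0.5302 in.
r_n/Ω = (0.6 × 60 × 0.5302) / 2.0 = 9.544 kip/in.
L_req = P / (r_n/Ω) = 358 / 9.544 = 37.51 in total.
Per side: 37.51 / 2 = 18.75 in.
Round up → use L = 19 in on each side.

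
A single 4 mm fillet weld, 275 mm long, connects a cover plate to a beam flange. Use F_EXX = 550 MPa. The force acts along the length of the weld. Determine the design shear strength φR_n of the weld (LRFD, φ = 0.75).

φR_n ≈ 192 kN

Effective throat t_e = 0.707 × 4 = 2.828 mm.
Total length L = 275 mm; A_we = 2.828 × 275 = 777.7 mm².
F_nw = 0.6 F_EXX = 0.6 × 550 = 330 MPa.
φR_n = 0.75 × 330 × 777.7 × 10⁻³ = 192.5 kN.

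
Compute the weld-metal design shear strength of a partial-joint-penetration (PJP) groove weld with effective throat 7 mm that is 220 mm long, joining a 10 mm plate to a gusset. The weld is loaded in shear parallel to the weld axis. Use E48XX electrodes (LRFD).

E48XX → F_EXX = 480 MPa.
Effective throat (given) t_e = 7 mm.
A_we = 7 × 220 = 1540 mm².
F_nw = 0.6 F_EXX = 288 MPa.
φR_n = 0.75 × 288 × 1540 × 10⁻³ = 332.6 kN.

φR_n ≈ 333 kN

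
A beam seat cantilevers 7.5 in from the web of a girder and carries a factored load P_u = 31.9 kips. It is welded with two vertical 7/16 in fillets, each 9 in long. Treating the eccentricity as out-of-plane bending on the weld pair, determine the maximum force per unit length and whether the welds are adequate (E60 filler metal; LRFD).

f_max ≈ 9.04 kip/in; NOT adequate

E60XX → F_EXX = 60 ksi.
L_w = 2 × 9 = 18 in; section modulus (unit throat) S = 2 × L²/6 = 27 in².
Direct shear f_v = P/L_w = 31.9/18 = 1.772 kip/in.
Moment M = P × e = 31.9 × 7.5 = 239.25 kip·in; bending f_b = M/S = 8.861 kip/in.
f_max = √(f_v² + f_b²) = √(1.772² + 8.861²) = 9.037 kip/in.
φr_n = 0.75 × 0.6 × 60 × (0.707 × 0.4375) = 8.351 kip/in → NOT adequate.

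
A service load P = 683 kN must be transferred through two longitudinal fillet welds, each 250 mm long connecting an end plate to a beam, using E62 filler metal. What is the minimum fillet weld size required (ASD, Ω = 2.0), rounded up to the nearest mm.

E62XX → F_EXX = 620 MPa.
Total weld length L = 500 mm.
Required throat t_e = P × Ω / (0.6 F_EXX × L) = 683 × 2.0 / (0.6 × 620 × 500 × 10⁻³) = 7.344 mm.
Required leg w = t_e / 0.707 = 10.39 mm → use 11 mm.

w = 11 mm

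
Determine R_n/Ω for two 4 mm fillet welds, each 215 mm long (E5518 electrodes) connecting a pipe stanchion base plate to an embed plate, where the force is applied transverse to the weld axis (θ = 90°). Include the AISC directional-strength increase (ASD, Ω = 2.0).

R_n/Ω ≈ 301 kN

E55XX → F_EXX = 550 MPa.
t_e = 0.707 × 4 = 2.828 mm; A_we = 2.828 × 430 = 1216 mm².
Directional factor: 1.0 + 0.5 sin^1.5(90°) = 1.5.
F_nw = 0.6 × 550 × 1.5 = 495 MPa.
R_n/Ω = (495 × 1216) / 2.0 × 10⁻³ = 301 kN.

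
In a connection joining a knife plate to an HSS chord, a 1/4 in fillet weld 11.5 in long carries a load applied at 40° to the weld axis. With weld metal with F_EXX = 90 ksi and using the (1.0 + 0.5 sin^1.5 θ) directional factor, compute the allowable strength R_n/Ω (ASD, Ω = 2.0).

t_e = 0.707 × 0.25 = 0.1767 in; A_we = 0.1767 × 11.5 = 2.033 in².
Directional factor: 1.0 + 0.5 sin^1.5(40°) = 1.258.
F_nw = 0.6 × 90 × 1.258 = 67.91 ksi.
R_n/Ω = (67.91 × 2.033) / 2.0 = 69.02 kips.

R_n/Ω ≈ 69 kips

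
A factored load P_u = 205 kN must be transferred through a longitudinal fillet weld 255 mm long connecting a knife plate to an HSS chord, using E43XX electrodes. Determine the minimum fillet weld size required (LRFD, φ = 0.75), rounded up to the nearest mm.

w = 6 mm

E43XX → F_EXX = 430 MPa.
Total weld length L = 255 mm.
Required throat t_e = P_u / (φ × 0.6 F_EXX × L) = 205 / (0.75 × 0.6 × 430 × 255 × 10⁻³) = 4.155 mm.
Required leg w = t_e / 0.707 = 5.876 mm → use 6 mm.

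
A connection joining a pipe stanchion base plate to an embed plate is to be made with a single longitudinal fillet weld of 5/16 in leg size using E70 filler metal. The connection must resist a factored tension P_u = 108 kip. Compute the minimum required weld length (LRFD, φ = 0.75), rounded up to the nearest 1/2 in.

L = 16 in

E70XX → F_EXX = 70 ksi.
Throat t_e = 0.707 × 0.3125 = 0.2209 in.
φr_n = 0.75 × 0.6 × 70 × 0.2209 = 6.96 kip/in.
L_req = P_u / φr_n = 108 / 6.96 = 15.52 in total.
Round up → use L = 16 in.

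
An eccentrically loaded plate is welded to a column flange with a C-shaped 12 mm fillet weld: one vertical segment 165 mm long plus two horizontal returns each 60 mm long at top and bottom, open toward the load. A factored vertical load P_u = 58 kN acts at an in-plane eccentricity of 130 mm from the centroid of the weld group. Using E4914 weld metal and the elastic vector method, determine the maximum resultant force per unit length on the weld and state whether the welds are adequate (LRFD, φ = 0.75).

E49XX → F_EXX = 490 MPa.
Total weld length L_w = 285 mm. Treat welds as unit-width lines.
Centroid: x̄ = 2×60×30 / 285 = 12.63 mm from the vertical weld.
Polar moment about centroid: J = I_x + I_y = [165³/12 + 2×60×82.5²] + [165×12.63² + 2(60³/12 + 60×17.37²)] = 1290000 mm³.
Direct shear f_v = P/L_w = 58×10³ / 285 = 203.5 N/mm (vertical).
Torsion M = P·e = 58×10³ × 130 = 7540000 N·mm.
Critical point at (x, y) = (47.37, 82.5) from centroid. f_tx = M·y/J = 482.4 N/mm; f_ty = M·x/J = 276.9 N/mm.
Resultant f_max = √[f_tx² + (f_v + f_ty)²] = √[482.4² + (203.5 + 276.9)²] = 680.8 N/mm.
Capacity per unit length: φr_n = 0.75 × 0.6 × 490 × (0.707 × 12) = 1871 N/mm.
680.8 ≤ 1871 → adequate.

f_max ≈ 681 N/mm; adequate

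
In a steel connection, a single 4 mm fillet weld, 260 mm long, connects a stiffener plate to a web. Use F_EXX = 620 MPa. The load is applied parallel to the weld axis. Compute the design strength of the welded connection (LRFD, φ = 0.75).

Effective throat t_e = 0.707 × 4 = 2.828 mm.
Total length L = 260 mm; A_we = 2.828 × 260 = 735.3 mm².
F_nw = 0.6 F_EXX = 0.6 × 620 = 372 MPa.
φR_n = 0.75 × 372 × 735.3 × 10⁻³ = 205.1 kN.

φR_n ≈ 205 kN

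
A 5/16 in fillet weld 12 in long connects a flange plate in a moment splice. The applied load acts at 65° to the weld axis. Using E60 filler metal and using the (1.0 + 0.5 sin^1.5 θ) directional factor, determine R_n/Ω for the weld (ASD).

R_n/Ω ≈ 68.3 kip

E60XX → F_EXX = 60 ksi.
t_e = 0.707 × 0.3125 = 0.2209 in; A_we = 0.2209 × 12 = 2.651 in².
Directional factor: 1.0 + 0.5 sin^1.5(65°) = 1.431.
F_nw = 0.6 × 60 × 1.431 = 51.53 ksi.
R_n/Ω = (51.53 × 2.651) / 2.0 = 68.31 kip.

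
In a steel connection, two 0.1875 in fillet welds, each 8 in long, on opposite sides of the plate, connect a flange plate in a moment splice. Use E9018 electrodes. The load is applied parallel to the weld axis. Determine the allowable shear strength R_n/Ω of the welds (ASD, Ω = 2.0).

E90XX → F_EXX = 90 ksi.
Effective throat t_e = 0.707 × 0.1875 = 0.1326 in.
Total length L = 16 in; A_we = 0.1326 × 16 = 2.121 in².
F_nw = 0.6 F_EXX = 0.6 × 90 = 54 ksi.
R_n = 54 × 2.121 = 114.5 kips; R_n/Ω = 114.5/2.0 = 57.27 kips.

R_n/Ω ≈ 57.3 kips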